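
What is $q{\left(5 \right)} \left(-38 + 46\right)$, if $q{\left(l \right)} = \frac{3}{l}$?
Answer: $\frac{24}{5} \approx 4.8$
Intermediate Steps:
$q{\left(5 \right)} \left(-38 + 46\right) = \frac{3}{5} \left(-38 + 46\right) = 3 \cdot \frac{1}{5} \cdot 8 = \frac{3}{5} \cdot 8 = \frac{24}{5}$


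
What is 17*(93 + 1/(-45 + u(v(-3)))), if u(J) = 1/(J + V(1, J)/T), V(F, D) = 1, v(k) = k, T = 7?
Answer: 1433627/907 ≈ 1580.6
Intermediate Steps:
u(J) = 1/(1/7 + J) (u(J) = 1/(J + 1/7) = 1/(1/7 + J))
17*(93 + 1/(-45 + u(v(-3)))) = 17*(93 + 1/(-45 + 7/(1 + 7*(-3)))) = 17*(93 + 1/(-45 + 7/(1 - 21))) = 17*(93 + 1/(-45 + 7/(-20))) = 17*(93 + 1/(-45 + 7*(-1/20))) = 17*(93 + 1/(-45 - 7/20)) = 17*(93 + 1/(-907/20)) = 17*(93 - 20/907) = 17*(84331/907) = 1433627/907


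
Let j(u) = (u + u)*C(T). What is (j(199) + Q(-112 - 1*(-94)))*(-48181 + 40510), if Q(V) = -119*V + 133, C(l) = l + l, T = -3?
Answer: 866823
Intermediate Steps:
C(l) = 2*l
j(u) = -12*u (j(u) = (u + u)*(2*(-3)) = (2*u)*(-6) = -12*u)
Q(V) = 133 - 119*V
(j(199) + Q(-112 - 1*(-94)))*(-48181 + 40510) = (-12*199 + (133 - 119*(-112 - 1*(-94))))*(-48181 + 40510) = (-2388 + (133 - 119*(-112 + 94)))*(-7671) = (-2388 + (133 - 119*(-18)))*(-7671) = (-2388 + (133 + 2142))*(-7671) = (-2388 + 2275)*(-7671) = -113*(-7671) = 866823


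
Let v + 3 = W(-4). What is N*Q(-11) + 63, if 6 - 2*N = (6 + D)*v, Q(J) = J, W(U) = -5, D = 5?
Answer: -454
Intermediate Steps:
v = -8 (v = -3 - 5 = -8)
N = 47 (N = 3 - (6 + 5)*(-8)/2 = 3 - 11*(-8)/2 = 3 - 1/2*(-88) = 3 + 44 = 47)
N*Q(-11) + 63 = 47*(-11) + 63 = -517 + 63 = -454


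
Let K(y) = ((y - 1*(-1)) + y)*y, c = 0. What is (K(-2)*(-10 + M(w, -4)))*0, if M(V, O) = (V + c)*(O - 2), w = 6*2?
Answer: 0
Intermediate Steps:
w = 12
M(V, O) = V*(-2 + O) (M(V, O) = (V + 0)*(O - 2) = V*(-2 + O))
K(y) = y*(1 + 2*y) (K(y) = ((y + 1) + y)*y = ((1 + y) + y)*y = (1 + 2*y)*y = y*(1 + 2*y))
(K(-2)*(-10 + M(w, -4)))*0 = ((-2*(1 + 2*(-2)))*(-10 + 12*(-2 - 4)))*0 = ((-2*(1 - 4))*(-10 + 12*(-6)))*0 = ((-2*(-3))*(-10 - 72))*0 = (6*(-82))*0 = -492*0 = 0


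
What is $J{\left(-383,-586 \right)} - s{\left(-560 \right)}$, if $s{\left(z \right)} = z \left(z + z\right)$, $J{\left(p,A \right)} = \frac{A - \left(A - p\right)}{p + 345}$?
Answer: $- \frac{23833217}{38} \approx -6.2719 \cdot 10^{5}$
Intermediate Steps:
$J{\left(p,A \right)} = \frac{p}{345 + p}$
$s{\left(z \right)} = 2 z^{2}$ ($s{\left(z \right)} = z 2 z = 2 z^{2}$)
$J{\left(-383,-586 \right)} - s{\left(-560 \right)} = - \frac{383}{345 - 383} - 2 \left(-560\right)^{2} = - \frac{383}{-38} - 2 \cdot 313600 = \left(-383\right) \left(- \frac{1}{38}\right) - 627200 = \frac{383}{38} - 627200 = - \frac{23833217}{38}$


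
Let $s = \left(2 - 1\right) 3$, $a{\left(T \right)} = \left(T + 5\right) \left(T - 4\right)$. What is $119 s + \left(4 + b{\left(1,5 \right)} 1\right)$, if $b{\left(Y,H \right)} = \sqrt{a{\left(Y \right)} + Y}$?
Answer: $361 + i \sqrt{17} \approx 361.0 + 4.1231 i$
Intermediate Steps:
$a{\left(T \right)} = \left(-4 + T\right) \left(5 + T\right)$ ($a{\left(T \right)} = \left(5 + T\right) \left(-4 + T\right) = \left(-4 + T\right) \left(5 + T\right)$)
$b{\left(Y,H \right)} = \sqrt{-20 + Y^{2} + 2 Y}$ ($b{\left(Y,H \right)} = \sqrt{\left(-20 + Y + Y^{2}\right) + Y} = \sqrt{-20 + Y^{2} + 2 Y}$)
$s = 3$ ($s = 1 \cdot 3 = 3$)
$119 s + \left(4 + b{\left(1,5 \right)} 1\right) = 119 \cdot 3 + \left(4 + \sqrt{-20 + 1^{2} + 2 \cdot 1} \cdot 1\right) = 357 + \left(4 + \sqrt{-20 + 1 + 2} \cdot 1\right) = 357 + \left(4 + \sqrt{-17} \cdot 1\right) = 357 + \left(4 + i \sqrt{17} \cdot 1\right) = 357 + \left(4 + i \sqrt{17}\right) = 361 + i \sqrt{17}$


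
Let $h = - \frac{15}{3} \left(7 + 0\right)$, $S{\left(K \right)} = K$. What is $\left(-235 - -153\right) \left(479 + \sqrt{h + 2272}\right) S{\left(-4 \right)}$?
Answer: $157112 + 328 \sqrt{2237} \approx 1.7263 \cdot 10^{5}$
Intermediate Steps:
$h = -35$ ($h = \left(-15\right) \frac{1}{3} \cdot 7 = \left(-5\right) 7 = -35$)
$\left(-235 - -153\right) \left(479 + \sqrt{h + 2272}\right) S{\left(-4 \right)} = \left(-235 - -153\right) \left(479 + \sqrt{-35 + 2272}\right) \left(-4\right) = \left(-235 + \left(-3 + 156\right)\right) \left(479 + \sqrt{2237}\right) \left(-4\right) = \left(-235 + 153\right) \left(479 + \sqrt{2237}\right) \left(-4\right) = - 82 \left(479 + \sqrt{2237}\right) \left(-4\right) = \left(-39278 - 82 \sqrt{2237}\right) \left(-4\right) = 157112 + 328 \sqrt{2237}$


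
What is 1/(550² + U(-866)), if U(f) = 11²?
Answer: 1/302621 ≈ 3.3045e-6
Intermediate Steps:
U(f) = 121
1/(550² + U(-866)) = 1/(550² + 121) = 1/(302500 + 121) = 1/302621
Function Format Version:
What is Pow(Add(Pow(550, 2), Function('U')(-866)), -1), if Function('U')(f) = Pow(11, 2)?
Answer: Rational(1, 302621) ≈ 3.3045e-6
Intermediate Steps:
Function('U')(f) = 121
Pow(Add(Pow(550, 2), Function('U')(-866)), -1) = Pow(Add(Pow(550, 2), 121), -1) = Pow(Add(302500, 121), -1) = Pow(302621, -1) = Rational(1, 302621)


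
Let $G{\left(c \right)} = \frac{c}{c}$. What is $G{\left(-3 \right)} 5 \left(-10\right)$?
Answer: $-50$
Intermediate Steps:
$G{\left(c \right)} = 1$
$G{\left(-3 \right)} 5 \left(-10\right) = 1 \cdot 5 \left(-10\right) = 5 \left(-10\right) = -50$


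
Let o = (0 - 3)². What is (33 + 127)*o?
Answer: 1440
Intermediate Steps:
o = 9 (o = (-3)² = 9)
(33 + 127)*o = (33 + 127)*9 = 160*9 = 1440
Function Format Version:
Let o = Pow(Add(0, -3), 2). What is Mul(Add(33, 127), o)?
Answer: 1440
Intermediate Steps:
o = 9 (o = Pow(-3, 2) = 9)
Mul(Add(33, 127), o) = Mul(Add(33, 127), 9) = Mul(160, 9) = 1440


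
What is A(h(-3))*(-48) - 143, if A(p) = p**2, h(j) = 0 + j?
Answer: -575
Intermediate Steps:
h(j) = j
A(h(-3))*(-48) - 143 = (-3)**2*(-48) - 143 = 9*(-48) - 143 = -432 - 143 = -575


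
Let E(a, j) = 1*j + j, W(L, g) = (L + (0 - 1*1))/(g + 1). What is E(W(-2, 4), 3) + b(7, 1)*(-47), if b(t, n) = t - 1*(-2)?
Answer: -417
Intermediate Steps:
b(t, n) = 2 + t (b(t, n) = t + 2 = 2 + t)
W(L, g) = (-1 + L)/(1 + g) (W(L, g) = (L + (0 - 1))/(1 + g) = (L - 1)/(1 + g) = (-1 + L)/(1 + g))
E(a, j) = 2*j (E(a, j) = j + j = 2*j)
E(W(-2, 4), 3) + b(7, 1)*(-47) = 2*3 + (2 + 7)*(-47) = 6 + 9*(-47) = 6 - 423 = -417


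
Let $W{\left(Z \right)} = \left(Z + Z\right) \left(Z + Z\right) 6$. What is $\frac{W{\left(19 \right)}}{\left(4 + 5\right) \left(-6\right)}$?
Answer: $- \frac{1444}{9} \approx -160.44$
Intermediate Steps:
$W{\left(Z \right)} = 24 Z^{2}$ ($W{\left(Z \right)} = 2 Z 2 Z 6 = 4 Z^{2} \cdot 6 = 24 Z^{2}$)
$\frac{W{\left(19 \right)}}{\left(4 + 5\right) \left(-6\right)} = \frac{24 \cdot 19^{2}}{\left(4 + 5\right) \left(-6\right)} = \frac{24 \cdot 361}{9 \left(-6\right)} = \frac{8664}{-54} = 8664 \left(- \frac{1}{54}\right) = - \frac{1444}{9}$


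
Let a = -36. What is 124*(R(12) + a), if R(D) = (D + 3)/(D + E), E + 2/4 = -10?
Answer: -3224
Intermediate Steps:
E = -21/2 (E = -1/2 - 10 = -21/2 ≈ -10.500)
R(D) = (3 + D)/(-21/2 + D) (R(D) = (D + 3)/(D - 21/2) = (3 + D)/(-21/2 + D))
124*(R(12) + a) = 124*(2*(3 + 12)/(-21 + 2*12) - 36) = 124*(2*15/(-21 + 24) - 36) = 124*(2*15/3 - 36) = 124*(2*(1/3)*15 - 36) = 124*(10 - 36) = 124*(-26) = -3224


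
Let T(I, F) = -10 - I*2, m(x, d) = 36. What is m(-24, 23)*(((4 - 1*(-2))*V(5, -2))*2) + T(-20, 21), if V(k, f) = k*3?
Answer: 6510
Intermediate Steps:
V(k, f) = 3*k
T(I, F) = -10 - 2*I
m(-24, 23)*(((4 - 1*(-2))*V(5, -2))*2) + T(-20, 21) = 36*(((4 - 1*(-2))*(3*5))*2) + (-10 - 2*(-20)) = 36*(((4 + 2)*15)*2) + (-10 + 40) = 36*((6*15)*2) + 30 = 36*(90*2) + 30 = 36*180 + 30 = 6480 + 30 = 6510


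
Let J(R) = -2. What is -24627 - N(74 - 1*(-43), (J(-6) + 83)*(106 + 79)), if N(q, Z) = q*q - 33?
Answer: -38283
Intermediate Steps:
N(q, Z) = -33 + q**2 (N(q, Z) = q**2 - 33 = -33 + q**2)
-24627 - N(74 - 1*(-43), (J(-6) + 83)*(106 + 79)) = -24627 - (-33 + (74 - 1*(-43))**2) = -24627 - (-33 + (74 + 43)**2) = -24627 - (-33 + 117**2) = -24627 - (-33 + 13689) = -24627 - 1*13656 = -24627 - 13656 = -38283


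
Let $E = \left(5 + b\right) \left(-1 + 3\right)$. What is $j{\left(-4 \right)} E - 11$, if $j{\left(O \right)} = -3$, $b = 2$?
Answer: $-53$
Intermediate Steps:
$E = 14$ ($E = \left(5 + 2\right) \left(-1 + 3\right) = 7 \cdot 2 = 14$)
$j{\left(-4 \right)} E - 11 = \left(-3\right) 14 - 11 = -42 - 11 = -53$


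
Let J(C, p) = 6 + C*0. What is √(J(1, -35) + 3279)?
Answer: 3*√365 ≈ 57.315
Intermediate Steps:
J(C, p) = 6 (J(C, p) = 6 + 0 = 6)
√(J(1, -35) + 3279) = √(6 + 3279) = √3285 = 3*√365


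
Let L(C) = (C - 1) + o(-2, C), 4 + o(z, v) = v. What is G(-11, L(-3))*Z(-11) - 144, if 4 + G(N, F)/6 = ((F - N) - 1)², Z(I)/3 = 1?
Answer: -198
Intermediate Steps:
Z(I) = 3 (Z(I) = 3*1 = 3)
o(z, v) = -4 + v
L(C) = -5 + 2*C (L(C) = (C - 1) + (-4 + C) = (-1 + C) + (-4 + C) = -5 + 2*C)
G(N, F) = -24 + 6*(-1 + F - N)² (G(N, F) = -24 + 6*((F - N) - 1)² = -24 + 6*(-1 + F - N)²)
G(-11, L(-3))*Z(-11) - 144 = (-24 + 6*(1 - 11 - (-5 + 2*(-3)))²)*3 - 144 = (-24 + 6*(1 - 11 - (-5 - 6))²)*3 - 144 = (-24 + 6*(1 - 11 - 1*(-11))²)*3 - 144 = (-24 + 6*(1 - 11 + 11)²)*3 - 144 = (-24 + 6*1²)*3 - 144 = (-24 + 6*1)*3 - 144 = (-24 + 6)*3 - 144 = -18*3 - 144 = -54 - 144 = -198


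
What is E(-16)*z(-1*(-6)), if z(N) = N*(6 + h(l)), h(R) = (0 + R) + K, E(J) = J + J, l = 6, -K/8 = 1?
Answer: -768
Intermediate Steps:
K = -8 (K = -8*1 = -8)
E(J) = 2*J
h(R) = -8 + R (h(R) = (0 + R) - 8 = R - 8 = -8 + R)
z(N) = 4*N (z(N) = N*(6 + (-8 + 6)) = N*(6 - 2) = N*4 = 4*N)
E(-16)*z(-1*(-6)) = (2*(-16))*(4*(-1*(-6))) = -128*6 = -32*24 = -768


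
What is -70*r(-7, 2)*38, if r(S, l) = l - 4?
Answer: 5320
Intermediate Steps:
r(S, l) = -4 + l
-70*r(-7, 2)*38 = -70*(-4 + 2)*38 = -70*(-2)*38 = 140*38 = 5320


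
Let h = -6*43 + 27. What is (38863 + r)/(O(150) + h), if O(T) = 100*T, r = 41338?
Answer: 80201/14769 ≈ 5.4304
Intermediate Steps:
h = -231 (h = -258 + 27 = -231)
(38863 + r)/(O(150) + h) = (38863 + 41338)/(100*150 - 231) = 80201/(15000 - 231) = 80201/14769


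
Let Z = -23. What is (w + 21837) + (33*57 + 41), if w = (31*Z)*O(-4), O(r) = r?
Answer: 26611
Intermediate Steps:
w = 2852 (w = (31*(-23))*(-4) = -713*(-4) = 2852)
(w + 21837) + (33*57 + 41) = (2852 + 21837) + (33*57 + 41) = 24689 + (1881 + 41) = 24689 + 1922 = 26611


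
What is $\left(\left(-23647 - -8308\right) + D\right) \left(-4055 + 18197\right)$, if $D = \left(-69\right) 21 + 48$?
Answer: $-236737080$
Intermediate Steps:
$D = -1401$ ($D = -1449 + 48 = -1401$)
$\left(\left(-23647 - -8308\right) + D\right) \left(-4055 + 18197\right) = \left(\left(-23647 - -8308\right) - 1401\right) \left(-4055 + 18197\right) = \left(\left(-23647 + 8308\right) - 1401\right) 14142 = \left(-15339 - 1401\right) 14142 = \left(-16740\right) 14142 = -236737080$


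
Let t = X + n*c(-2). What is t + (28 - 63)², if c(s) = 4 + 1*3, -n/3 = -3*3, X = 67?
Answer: 1481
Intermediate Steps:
n = 27 (n = -(-9)*3 = -3*(-9) = 27)
c(s) = 7 (c(s) = 4 + 3 = 7)
t = 256 (t = 67 + 27*7 = 67 + 189 = 256)
t + (28 - 63)² = 256 + (28 - 63)² = 256 + (-35)² = 256 + 1225 = 1481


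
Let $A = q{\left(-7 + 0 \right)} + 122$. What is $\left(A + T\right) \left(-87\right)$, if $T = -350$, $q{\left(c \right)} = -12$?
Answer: $20880$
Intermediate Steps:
$A = 110$ ($A = -12 + 122 = 110$)
$\left(A + T\right) \left(-87\right) = \left(110 - 350\right) \left(-87\right) = \left(-240\right) \left(-87\right) = 20880$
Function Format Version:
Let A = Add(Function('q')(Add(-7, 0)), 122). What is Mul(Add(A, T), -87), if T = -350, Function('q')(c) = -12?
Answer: 20880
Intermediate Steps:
A = 110 (A = Add(-12, 122) = 110)
Mul(Add(A, T), -87) = Mul(Add(110, -350), -87) = Mul(-240, -87) = 20880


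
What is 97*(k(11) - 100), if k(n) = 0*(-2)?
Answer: -9700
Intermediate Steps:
k(n) = 0
97*(k(11) - 100) = 97*(0 - 100) = 97*(-100) = -9700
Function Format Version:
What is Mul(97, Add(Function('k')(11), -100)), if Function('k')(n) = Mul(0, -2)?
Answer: -9700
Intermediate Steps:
Function('k')(n) = 0
Mul(97, Add(Function('k')(11), -100)) = Mul(97, Add(0, -100)) = Mul(97, -100) = -9700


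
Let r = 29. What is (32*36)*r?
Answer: 33408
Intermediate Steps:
(32*36)*r = (32*36)*29 = 1152*29 = 33408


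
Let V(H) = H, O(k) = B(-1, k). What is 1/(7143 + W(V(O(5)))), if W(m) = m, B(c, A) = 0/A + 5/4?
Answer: 4/28577 ≈ 0.00013997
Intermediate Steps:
B(c, A) = 5/4 (B(c, A) = 0 + 5*(¼) = 0 + 5/4 = 5/4)
O(k) = 5/4
1/(7143 + W(V(O(5)))) = 1/(7143 + 5/4) = 1/(28577/4) = 4/28577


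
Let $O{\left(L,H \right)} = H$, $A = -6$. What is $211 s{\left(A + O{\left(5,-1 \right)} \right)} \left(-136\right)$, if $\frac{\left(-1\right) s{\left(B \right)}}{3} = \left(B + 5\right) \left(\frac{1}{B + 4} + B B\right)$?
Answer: $-8379232$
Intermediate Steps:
$s{\left(B \right)} = - 3 \left(5 + B\right) \left(B^{2} + \frac{1}{4 + B}\right)$ ($s{\left(B \right)} = - 3 \left(B + 5\right) \left(\frac{1}{B + 4} + B B\right) = - 3 \left(5 + B\right) \left(\frac{1}{4 + B} + B^{2}\right) = - 3 \left(5 + B\right) \left(B^{2} + \frac{1}{4 + B}\right)$)
$211 s{\left(A + O{\left(5,-1 \right)} \right)} \left(-136\right) = 211 \frac{3 \left(-5 - \left(-6 - 1\right) - \left(-6 - 1\right)^{4} - 20 \left(-6 - 1\right)^{2} - 9 \left(-6 - 1\right)^{3}\right)}{4 - 7} \left(-136\right) = 211 \frac{3 \left(-5 - -7 - \left(-7\right)^{4} - 20 \left(-7\right)^{2} - 9 \left(-7\right)^{3}\right)}{4 - 7} \left(-136\right) = 211 \frac{3 \left(-5 + 7 - 2401 - 980 - -3087\right)}{-3} \left(-136\right) = 211 \cdot 3 \left(- \frac{1}{3}\right) \left(-5 + 7 - 2401 - 980 + 3087\right) \left(-136\right) = 211 \cdot 3 \left(- \frac{1}{3}\right) \left(-292\right) \left(-136\right) = 211 \cdot 292 \left(-136\right) = 61612 \left(-136\right) = -8379232$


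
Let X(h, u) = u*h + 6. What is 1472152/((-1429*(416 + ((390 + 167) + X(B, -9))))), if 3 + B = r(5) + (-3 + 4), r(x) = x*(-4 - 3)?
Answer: -184019/234356 ≈ -0.78521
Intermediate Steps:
r(x) = -7*x (r(x) = x*(-7) = -7*x)
B = -37 (B = -3 + (-7*5 + (-3 + 4)) = -3 + (-35 + 1) = -3 - 34 = -37)
X(h, u) = 6 + h*u (X(h, u) = h*u + 6 = 6 + h*u)
1472152/((-1429*(416 + ((390 + 167) + X(B, -9))))) = 1472152/((-1429*(416 + ((390 + 167) + (6 - 37*(-9)))))) = 1472152/((-1429*(416 + (557 + (6 + 333))))) = 1472152/((-1429*(416 + (557 + 339)))) = 1472152/((-1429*(416 + 896))) = 1472152/((-1429*1312)) = 1472152/(-1874848) = 1472152*(-1/1874848) = -184019/234356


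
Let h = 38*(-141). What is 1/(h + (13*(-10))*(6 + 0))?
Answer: -1/6138 ≈ -0.00016292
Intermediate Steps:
h = -5358
1/(h + (13*(-10))*(6 + 0)) = 1/(-5358 + (13*(-10))*(6 + 0)) = 1/(-5358 - 130*6) = 1/(-5358 - 780) = 1/(-6138) = -1/6138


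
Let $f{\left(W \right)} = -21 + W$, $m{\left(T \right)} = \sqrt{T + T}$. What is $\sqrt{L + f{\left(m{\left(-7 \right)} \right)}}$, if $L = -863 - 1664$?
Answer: $\sqrt{-2548 + i \sqrt{14}} \approx 0.0371 + 50.478 i$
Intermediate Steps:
$m{\left(T \right)} = \sqrt{2} \sqrt{T}$ ($m{\left(T \right)} = \sqrt{2 T} = \sqrt{2} \sqrt{T}$)
$L = -2527$
$\sqrt{L + f{\left(m{\left(-7 \right)} \right)}} = \sqrt{-2527 - \left(21 - \sqrt{2} \sqrt{-7}\right)} = \sqrt{-2527 - \left(21 - \sqrt{2} i \sqrt{7}\right)} = \sqrt{-2527 - \left(21 - i \sqrt{14}\right)} = \sqrt{-2548 + i \sqrt{14}}$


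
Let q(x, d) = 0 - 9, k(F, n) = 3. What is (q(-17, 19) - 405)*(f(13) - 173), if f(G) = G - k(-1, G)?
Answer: 67482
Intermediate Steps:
f(G) = -3 + G (f(G) = G - 1*3 = G - 3 = -3 + G)
q(x, d) = -9
(q(-17, 19) - 405)*(f(13) - 173) = (-9 - 405)*((-3 + 13) - 173) = -414*(10 - 173) = -414*(-163) = 67482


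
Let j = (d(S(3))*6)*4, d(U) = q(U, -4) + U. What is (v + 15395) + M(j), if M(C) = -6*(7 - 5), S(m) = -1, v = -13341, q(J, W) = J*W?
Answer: 2042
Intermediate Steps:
d(U) = -3*U (d(U) = U*(-4) + U = -4*U + U = -3*U)
j = 72 (j = (-3*(-1)*6)*4 = (3*6)*4 = 18*4 = 72)
M(C) = -12 (M(C) = -6*2 = -12)
(v + 15395) + M(j) = (-13341 + 15395) - 12 = 2054 - 12 = 2042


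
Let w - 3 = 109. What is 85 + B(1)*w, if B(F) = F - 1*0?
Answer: 197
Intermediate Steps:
w = 112 (w = 3 + 109 = 112)
B(F) = F (B(F) = F + 0 = F)
85 + B(1)*w = 85 + 1*112 = 85 + 112 = 197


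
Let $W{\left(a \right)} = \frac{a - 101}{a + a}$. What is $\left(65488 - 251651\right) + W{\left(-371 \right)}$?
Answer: $- \frac{69066237}{371} \approx -1.8616 \cdot 10^{5}$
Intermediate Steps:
$W{\left(a \right)} = \frac{-101 + a}{2 a}$
$\left(65488 - 251651\right) + W{\left(-371 \right)} = \left(65488 - 251651\right) + \frac{-101 - 371}{2 \left(-371\right)} = -186163 + \frac{1}{2} \left(- \frac{1}{371}\right) \left(-472\right) = -186163 + \frac{236}{371} = - \frac{69066237}{371}$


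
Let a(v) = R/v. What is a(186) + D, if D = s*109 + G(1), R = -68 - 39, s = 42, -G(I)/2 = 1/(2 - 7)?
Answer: 4257377/930 ≈ 4577.8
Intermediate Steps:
G(I) = ⅖ (G(I) = -2/(2 - 7) = -2/(-5) = -2*(-⅕) = ⅖)
R = -107
a(v) = -107/v
D = 22892/5 (D = 42*109 + ⅖ = 4578 + ⅖ = 22892/5 ≈ 4578.4)
a(186) + D = -107/186 + 22892/5 = 4257377/930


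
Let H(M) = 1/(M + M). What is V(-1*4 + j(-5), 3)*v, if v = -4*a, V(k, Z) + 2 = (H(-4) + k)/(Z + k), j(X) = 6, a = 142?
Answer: 923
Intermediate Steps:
H(M) = 1/(2*M)
V(k, Z) = -2 + (-⅛ + k)/(Z + k) (V(k, Z) = -2 + ((½)/(-4) + k)/(Z + k) = -2 + ((½)*(-¼) + k)/(Z + k) = -2 + (-⅛ + k)/(Z + k))
v = -568 (v = -4*142 = -568)
V(-1*4 + j(-5), 3)*v = ((-⅛ - (-1*4 + 6) - 2*3)/(3 + (-1*4 + 6)))*(-568) = ((-⅛ - (-4 + 6) - 6)/(3 + (-4 + 6)))*(-568) = ((-⅛ - 1*2 - 6)/(3 + 2))*(-568) = ((-⅛ - 2 - 6)/5)*(-568) = ((⅕)*(-65/8))*(-568) = -13/8*(-568) = 923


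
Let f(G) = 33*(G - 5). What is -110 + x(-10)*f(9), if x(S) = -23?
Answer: -3146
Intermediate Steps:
f(G) = -165 + 33*G (f(G) = 33*(-5 + G) = -165 + 33*G)
-110 + x(-10)*f(9) = -110 - 23*(-165 + 33*9) = -110 - 23*(-165 + 297) = -110 - 23*132 = -110 - 3036 = -3146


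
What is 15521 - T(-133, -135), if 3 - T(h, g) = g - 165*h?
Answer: 37328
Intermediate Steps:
T(h, g) = 3 - g + 165*h (T(h, g) = 3 - (g - 165*h) = 3 + (-g + 165*h) = 3 - g + 165*h)
15521 - T(-133, -135) = 15521 - (3 - 1*(-135) + 165*(-133)) = 15521 - (3 + 135 - 21945) = 15521 - 1*(-21807) = 15521 + 21807 = 37328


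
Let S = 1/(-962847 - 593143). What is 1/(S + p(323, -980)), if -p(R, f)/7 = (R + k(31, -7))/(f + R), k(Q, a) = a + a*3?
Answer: 1022285430/3213118693 ≈ 0.31816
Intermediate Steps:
k(Q, a) = 4*a (k(Q, a) = a + 3*a = 4*a)
p(R, f) = -7*(-28 + R)/(R + f) (p(R, f) = -7*(R + 4*(-7))/(f + R) = -7*(R - 28)/(R + f) = -7*(-28 + R)/(R + f))
S = -1/1555990 (S = 1/(-1555990) = -1/1555990 ≈ -6.4268e-7)
1/(S + p(323, -980)) = 1/(-1/1555990 + 7*(28 - 1*323)/(323 - 980)) = 1/(-1/1555990 + 7*(28 - 323)/(-657)) = 1/(-1/1555990 + 7*(-1/657)*(-295)) = 1/(-1/1555990 + 2065/657) = 1/(3213118693/1022285430) = 1022285430/3213118693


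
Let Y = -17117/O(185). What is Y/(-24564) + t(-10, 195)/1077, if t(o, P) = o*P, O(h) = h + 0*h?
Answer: -2947675997/1631418060 ≈ -1.8068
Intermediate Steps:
O(h) = h (O(h) = h + 0 = h)
Y = -17117/185 ≈ -92.524
t(o, P) = P*o
Y/(-24564) + t(-10, 195)/1077 = -17117/185/(-24564) + (195*(-10))/1077 = -17117/185*(-1/24564) - 1950*1/1077 = 17117/4544340 - 650/359 = -2947675997/1631418060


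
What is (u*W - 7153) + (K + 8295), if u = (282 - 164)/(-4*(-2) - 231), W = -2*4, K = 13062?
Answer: 3168436/223 ≈ 14208.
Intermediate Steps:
W = -8
u = -118/223 (u = 118/(8 - 231) = 118/(-223) = 118*(-1/223) = -118/223 ≈ -0.52915)
(u*W - 7153) + (K + 8295) = (-118/223*(-8) - 7153) + (13062 + 8295) = (944/223 - 7153) + 21357 = -1594175/223 + 21357 = 3168436/223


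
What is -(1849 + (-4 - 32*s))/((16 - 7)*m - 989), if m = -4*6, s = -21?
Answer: 2517/1205 ≈ 2.0888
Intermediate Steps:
m = -24
-(1849 + (-4 - 32*s))/((16 - 7)*m - 989) = -(1849 + (-4 - 32*(-21)))/((16 - 7)*(-24) - 989) = -(1849 + (-4 + 672))/(9*(-24) - 989) = -(1849 + 668)/(-216 - 989) = -2517/(-1205) = -2517*(-1)/1205 = -1*(-2517/1205) = 2517/1205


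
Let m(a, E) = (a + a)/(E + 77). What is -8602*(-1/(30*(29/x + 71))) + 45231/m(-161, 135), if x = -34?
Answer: -171499192976/5759775 ≈ -29775.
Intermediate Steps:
m(a, E) = 2*a/(77 + E) (m(a, E) = (2*a)/(77 + E) = 2*a/(77 + E))
-8602*(-1/(30*(29/x + 71))) + 45231/m(-161, 135) = -8602*(-1/(30*(29/(-34) + 71))) + 45231/((2*(-161)/(77 + 135))) = -8602*(-1/(30*(29*(-1/34) + 71))) + 45231/((2*(-161)/212)) = -8602*(-1/(30*(-29/34 + 71))) + 45231/((2*(-161)*(1/212))) = -8602/((-30*2385/34)) + 45231/(-161/106) = -8602/(-35775/17) + 45231*(-106/161) = -8602*(-17/35775) - 4794486/161 = 146234/35775 - 4794486/161 = -171499192976/5759775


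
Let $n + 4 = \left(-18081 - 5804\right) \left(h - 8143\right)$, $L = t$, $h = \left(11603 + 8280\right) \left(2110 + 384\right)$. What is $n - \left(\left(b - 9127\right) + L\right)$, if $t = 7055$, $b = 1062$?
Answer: $-1184219708209$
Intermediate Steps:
$h = 49588202$ ($h = 19883 \cdot 2494 = 49588202$)
$L = 7055$
$n = -1184219709219$ ($n = -4 + \left(-18081 - 5804\right) \left(49588202 - 8143\right) = -4 - 1184219709215 = -1184219709219$)
$n - \left(\left(b - 9127\right) + L\right) = -1184219709219 - \left(\left(1062 - 9127\right) + 7055\right) = -1184219709219 - \left(-8065 + 7055\right) = -1184219709219 - -1010 = -1184219709219 + 1010 = -1184219708209$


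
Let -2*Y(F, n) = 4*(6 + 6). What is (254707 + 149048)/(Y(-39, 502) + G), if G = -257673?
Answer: -12235/7809 ≈ -1.5668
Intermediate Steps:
Y(F, n) = -24 (Y(F, n) = -2*(6 + 6) = -2*12 = -½*48 = -24)
(254707 + 149048)/(Y(-39, 502) + G) = (254707 + 149048)/(-24 - 257673) = 403755/(-257697) = 403755*(-1/257697) = -12235/7809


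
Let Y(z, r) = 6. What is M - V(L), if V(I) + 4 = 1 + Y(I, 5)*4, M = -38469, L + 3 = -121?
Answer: -38490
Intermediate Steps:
L = -124 (L = -3 - 121 = -124)
V(I) = 21 (V(I) = -4 + (1 + 6*4) = -4 + (1 + 24) = -4 + 25 = 21)
M - V(L) = -38469 - 1*21 = -38469 - 21 = -38490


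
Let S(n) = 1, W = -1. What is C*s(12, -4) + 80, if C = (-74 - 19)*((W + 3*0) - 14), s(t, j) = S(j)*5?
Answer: 7055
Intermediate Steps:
s(t, j) = 5 (s(t, j) = 1*5 = 5)
C = 1395 (C = (-74 - 19)*((-1 + 3*0) - 14) = -93*((-1 + 0) - 14) = -93*(-1 - 14) = -93*(-15) = 1395)
C*s(12, -4) + 80 = 1395*5 + 80 = 6975 + 80 = 7055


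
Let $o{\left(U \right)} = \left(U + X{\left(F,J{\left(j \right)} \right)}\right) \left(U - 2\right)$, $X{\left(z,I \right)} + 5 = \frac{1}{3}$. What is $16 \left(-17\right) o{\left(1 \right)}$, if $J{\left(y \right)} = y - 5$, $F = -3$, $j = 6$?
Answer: $- \frac{2992}{3} \approx -997.33$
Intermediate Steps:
$J{\left(y \right)} = -5 + y$
$X{\left(z,I \right)} = - \frac{14}{3}$ ($X{\left(z,I \right)} = -5 + \frac{1}{3} = - \frac{14}{3}$)
$o{\left(U \right)} = \left(-2 + U\right) \left(- \frac{14}{3} + U\right)$ ($o{\left(U \right)} = \left(U - \frac{14}{3}\right) \left(U - 2\right) = \left(- \frac{14}{3} + U\right) \left(-2 + U\right) = \left(-2 + U\right) \left(- \frac{14}{3} + U\right)$)
$16 \left(-17\right) o{\left(1 \right)} = 16 \left(-17\right) \left(\frac{28}{3} + 1^{2} - \frac{20}{3}\right) = - 272 \left(\frac{28}{3} + 1 - \frac{20}{3}\right) = \left(-272\right) \frac{11}{3} = - \frac{2992}{3}$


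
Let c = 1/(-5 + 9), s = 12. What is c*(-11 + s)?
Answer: 1/4 ≈ 0.25000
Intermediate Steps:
c = 1/4 ≈ 0.25000
c*(-11 + s) = (-11 + 12)/4 = (1/4)*1 = 1/4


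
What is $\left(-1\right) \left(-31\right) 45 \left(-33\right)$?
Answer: $-46035$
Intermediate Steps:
$\left(-1\right) \left(-31\right) 45 \left(-33\right) = 31 \cdot 45 \left(-33\right) = 1395 \left(-33\right) = -46035$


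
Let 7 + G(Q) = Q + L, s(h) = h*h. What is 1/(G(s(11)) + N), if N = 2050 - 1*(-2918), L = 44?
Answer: 1/5126 ≈ 0.00019508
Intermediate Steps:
s(h) = h²
N = 4968 (N = 2050 + 2918 = 4968)
G(Q) = 37 + Q (G(Q) = -7 + (Q + 44) = -7 + (44 + Q) = 37 + Q)
1/(G(s(11)) + N) = 1/((37 + 11²) + 4968) = 1/((37 + 121) + 4968) = 1/(158 + 4968) = 1/5126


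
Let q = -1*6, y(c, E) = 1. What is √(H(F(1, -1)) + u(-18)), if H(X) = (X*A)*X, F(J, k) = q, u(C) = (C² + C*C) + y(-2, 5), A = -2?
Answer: √577 ≈ 24.021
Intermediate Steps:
u(C) = 1 + 2*C² (u(C) = (C² + C*C) + 1 = (C² + C²) + 1 = 2*C² + 1 = 1 + 2*C²)
q = -6
F(J, k) = -6
H(X) = -2*X² (H(X) = (X*(-2))*X = (-2*X)*X = -2*X²)
√(H(F(1, -1)) + u(-18)) = √(-2*(-6)² + (1 + 2*(-18)²)) = √(-2*36 + (1 + 2*324)) = √(-72 + (1 + 648)) = √(-72 + 649) = √577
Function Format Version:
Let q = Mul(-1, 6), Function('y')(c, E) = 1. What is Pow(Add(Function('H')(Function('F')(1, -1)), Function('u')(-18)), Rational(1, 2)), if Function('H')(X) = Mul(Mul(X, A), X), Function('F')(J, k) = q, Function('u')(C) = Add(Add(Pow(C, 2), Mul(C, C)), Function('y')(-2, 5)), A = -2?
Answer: Pow(577, Rational(1, 2)) ≈ 24.021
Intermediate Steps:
Function('u')(C) = Add(1, Mul(2, Pow(C, 2))) (Function('u')(C) = Add(Add(Pow(C, 2), Mul(C, C)), 1) = Add(Add(Pow(C, 2), Pow(C, 2)), 1) = Add(Mul(2, Pow(C, 2)), 1) = Add(1, Mul(2, Pow(C, 2))))
q = -6
Function('F')(J, k) = -6
Function('H')(X) = Mul(-2, Pow(X, 2)) (Function('H')(X) = Mul(Mul(X, -2), X) = Mul(Mul(-2, X), X) = Mul(-2, Pow(X, 2)))
Pow(Add(Function('H')(Function('F')(1, -1)), Function('u')(-18)), Rational(1, 2)) = Pow(Add(Mul(-2, Pow(-6, 2)), Add(1, Mul(2, Pow(-18, 2)))), Rational(1, 2)) = Pow(Add(Mul(-2, 36), Add(1, Mul(2, 324))), Rational(1, 2)) = Pow(Add(-72, Add(1, 648)), Rational(1, 2)) = Pow(Add(-72, 649), Rational(1, 2)) = Pow(577, Rational(1, 2))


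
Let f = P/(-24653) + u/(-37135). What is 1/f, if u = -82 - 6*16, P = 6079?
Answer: -915489155/221355431 ≈ -4.1358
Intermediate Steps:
u = -178 (u = -82 - 96 = -178)
f = -221355431/915489155 (f = 6079/(-24653) - 178/(-37135) = 6079*(-1/24653) - 178*(-1/37135) = -6079/24653 + 178/37135 = -221355431/915489155 ≈ -0.24179)
1/f = 1/(-221355431/915489155) = -915489155/221355431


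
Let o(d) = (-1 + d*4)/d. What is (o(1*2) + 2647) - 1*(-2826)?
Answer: 10953/2 ≈ 5476.5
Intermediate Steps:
o(d) = (-1 + 4*d)/d
(o(1*2) + 2647) - 1*(-2826) = ((4 - 1/(1*2)) + 2647) - 1*(-2826) = ((4 - 1/2) + 2647) + 2826 = ((4 - 1*½) + 2647) + 2826 = ((4 - ½) + 2647) + 2826 = (7/2 + 2647) + 2826 = 5301/2 + 2826 = 10953/2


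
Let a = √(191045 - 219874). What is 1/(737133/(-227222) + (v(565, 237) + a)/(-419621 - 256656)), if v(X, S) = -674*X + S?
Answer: -219082460454236267210/587439404312016795549 + 120816856293812*I*√28829/587439404312016795549 ≈ -0.37294 + 3.492e-5*I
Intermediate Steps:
a = I*√28829 (a = √(-28829) = I*√28829 ≈ 169.79*I)
v(X, S) = S - 674*X
1/(737133/(-227222) + (v(565, 237) + a)/(-419621 - 256656)) = 1/(737133/(-227222) + ((237 - 674*565) + I*√28829)/(-419621 - 256656)) = 1/(737133*(-1/227222) + ((237 - 380810) + I*√28829)/(-676277)) = 1/(-737133/227222 + (-380573 + I*√28829)*(-1/676277)) = 1/(-737133/227222 + (380573/676277 - I*√28829/676277)) = 1/(-24237149155/9039118382 - I*√28829/676277)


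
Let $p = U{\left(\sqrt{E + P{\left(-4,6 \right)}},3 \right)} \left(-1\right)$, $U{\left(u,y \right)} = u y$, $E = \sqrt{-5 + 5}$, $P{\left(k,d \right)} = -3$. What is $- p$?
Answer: $3 i \sqrt{3} \approx 5.1962 i$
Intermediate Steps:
$E = 0$ ($E = \sqrt{0} = 0$)
$p = - 3 i \sqrt{3}$ ($p = \sqrt{0 - 3} \cdot 3 \left(-1\right) = \sqrt{-3} \cdot 3 \left(-1\right) = i \sqrt{3} \cdot 3 \left(-1\right) = 3 i \sqrt{3} \left(-1\right) = - 3 i \sqrt{3} \approx - 5.1962 i$)
$- p = - \left(-3\right) i \sqrt{3} = 3 i \sqrt{3}$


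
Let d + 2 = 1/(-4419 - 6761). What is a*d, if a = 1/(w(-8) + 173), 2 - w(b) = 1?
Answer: -22361/1945320 ≈ -0.011495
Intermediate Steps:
w(b) = 1 (w(b) = 2 - 1*1 = 2 - 1 = 1)
a = 1/174 (a = 1/(1 + 173) = 1/174 ≈ 0.0057471)
d = -22361/11180 (d = -2 + 1/(-4419 - 6761) = -2 + 1/(-11180) = -2 - 1/11180 = -22361/11180 ≈ -2.0001)
a*d = (1/174)*(-22361/11180) = -22361/1945320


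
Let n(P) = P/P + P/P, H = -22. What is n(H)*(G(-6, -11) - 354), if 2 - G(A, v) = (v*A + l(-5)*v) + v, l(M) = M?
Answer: -924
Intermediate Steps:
n(P) = 2 (n(P) = 1 + 1 = 2)
G(A, v) = 2 + 4*v - A*v (G(A, v) = 2 - ((v*A - 5*v) + v) = 2 - ((A*v - 5*v) + v) = 2 - ((-5*v + A*v) + v) = 2 - (-4*v + A*v) = 2 + (4*v - A*v) = 2 + 4*v - A*v)
n(H)*(G(-6, -11) - 354) = 2*((2 + 4*(-11) - 1*(-6)*(-11)) - 354) = 2*((2 - 44 - 66) - 354) = 2*(-108 - 354) = 2*(-462) = -924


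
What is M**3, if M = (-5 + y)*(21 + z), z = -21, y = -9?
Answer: 0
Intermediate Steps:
M = 0 (M = (-5 - 9)*(21 - 21) = -14*0 = 0)
M**3 = 0**3 = 0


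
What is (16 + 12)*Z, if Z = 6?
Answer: 168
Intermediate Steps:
(16 + 12)*Z = (16 + 12)*6 = 28*6 = 168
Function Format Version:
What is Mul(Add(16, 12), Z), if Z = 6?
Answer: 168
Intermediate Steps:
Mul(Add(16, 12), Z) = Mul(Add(16, 12), 6) = Mul(28, 6) = 168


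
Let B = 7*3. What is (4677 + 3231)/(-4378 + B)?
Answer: -7908/4357 ≈ -1.8150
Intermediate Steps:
B = 21
(4677 + 3231)/(-4378 + B) = (4677 + 3231)/(-4378 + 21) = 7908/(-4357) = 7908*(-1/4357) = -7908/4357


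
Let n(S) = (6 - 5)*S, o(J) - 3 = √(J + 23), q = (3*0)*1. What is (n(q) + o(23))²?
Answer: (3 + √46)² ≈ 95.694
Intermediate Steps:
q = 0 (q = 0*1 = 0)
o(J) = 3 + √(23 + J) (o(J) = 3 + √(J + 23) = 3 + √(23 + J))
n(S) = S (n(S) = 1*S = S)
(n(q) + o(23))² = (0 + (3 + √(23 + 23)))² = (0 + (3 + √46))² = (3 + √46)²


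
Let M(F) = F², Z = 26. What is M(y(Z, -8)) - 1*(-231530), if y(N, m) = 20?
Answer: 231930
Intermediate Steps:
M(y(Z, -8)) - 1*(-231530) = 20² - 1*(-231530) = 400 + 231530 = 231930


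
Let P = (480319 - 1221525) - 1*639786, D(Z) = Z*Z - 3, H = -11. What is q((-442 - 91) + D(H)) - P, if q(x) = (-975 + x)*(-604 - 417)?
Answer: 2800182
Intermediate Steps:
D(Z) = -3 + Z² (D(Z) = Z² - 3 = -3 + Z²)
q(x) = 995475 - 1021*x (q(x) = (-975 + x)*(-1021) = 995475 - 1021*x)
P = -1380992 (P = -741206 - 639786 = -1380992)
q((-442 - 91) + D(H)) - P = (995475 - 1021*((-442 - 91) + (-3 + (-11)²))) - 1*(-1380992) = (995475 - 1021*(-533 + (-3 + 121))) + 1380992 = (995475 - 1021*(-533 + 118)) + 1380992 = (995475 - 1021*(-415)) + 1380992 = (995475 + 423715) + 1380992 = 1419190 + 1380992 = 2800182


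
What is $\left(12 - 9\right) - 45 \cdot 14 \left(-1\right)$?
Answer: $633$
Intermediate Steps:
$\left(12 - 9\right) - 45 \cdot 14 \left(-1\right) = \left(12 - 9\right) - -630 = 3 + 630 = 633$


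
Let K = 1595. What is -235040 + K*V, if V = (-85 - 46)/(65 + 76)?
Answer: -33349585/141 ≈ -2.3652e+5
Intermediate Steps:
V = -131/141 ≈ -0.92908
-235040 + K*V = -235040 + 1595*(-131/141) = -235040 - 208945/141 = -33349585/141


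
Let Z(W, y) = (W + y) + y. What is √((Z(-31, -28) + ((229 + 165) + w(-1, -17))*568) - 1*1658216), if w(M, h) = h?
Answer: 3*I*√160463 ≈ 1201.7*I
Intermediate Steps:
Z(W, y) = W + 2*y
√((Z(-31, -28) + ((229 + 165) + w(-1, -17))*568) - 1*1658216) = √(((-31 + 2*(-28)) + ((229 + 165) - 17)*568) - 1*1658216) = √(((-31 - 56) + (394 - 17)*568) - 1658216) = √((-87 + 377*568) - 1658216) = √((-87 + 214136) - 1658216) = √(214049 - 1658216) = √(-1444167) = 3*I*√160463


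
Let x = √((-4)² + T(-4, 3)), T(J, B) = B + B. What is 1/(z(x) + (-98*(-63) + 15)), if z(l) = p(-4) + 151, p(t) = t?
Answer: 1/6336 ≈ 0.00015783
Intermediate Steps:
T(J, B) = 2*B
x = √22 (x = √((-4)² + 2*3) = √(16 + 6) = √22 ≈ 4.6904)
z(l) = 147 (z(l) = -4 + 151 = 147)
1/(z(x) + (-98*(-63) + 15)) = 1/(147 + (-98*(-63) + 15)) = 1/(147 + (6174 + 15)) = 1/(147 + 6189) = 1/6336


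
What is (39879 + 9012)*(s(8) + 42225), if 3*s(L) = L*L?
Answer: 2065465483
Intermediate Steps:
s(L) = L**2/3 (s(L) = (L*L)/3 = L**2/3)
(39879 + 9012)*(s(8) + 42225) = (39879 + 9012)*((1/3)*8**2 + 42225) = 48891*((1/3)*64 + 42225) = 48891*(64/3 + 42225) = 48891*(126739/3) = 2065465483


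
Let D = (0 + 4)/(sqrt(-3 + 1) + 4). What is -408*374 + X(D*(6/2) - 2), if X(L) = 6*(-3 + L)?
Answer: -152606 - 4*I*sqrt(2) ≈ -1.5261e+5 - 5.6569*I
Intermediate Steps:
D = 4/(4 + I*sqrt(2)) (D = 4/(sqrt(-2) + 4) = 4/(I*sqrt(2) + 4) = 4/(4 + I*sqrt(2)) ≈ 0.88889 - 0.31427*I)
X(L) = -18 + 6*L
-408*374 + X(D*(6/2) - 2) = -408*374 + (-18 + 6*((8/9 - 2*I*sqrt(2)/9)*(6/2) - 2)) = -152592 + (-18 + 6*((8/9 - 2*I*sqrt(2)/9)*(6*(1/2)) - 2)) = -152592 + (-18 + 6*((8/9 - 2*I*sqrt(2)/9)*3 - 2)) = -152592 + (-18 + 6*((8/3 - 2*I*sqrt(2)/3) - 2)) = -152592 + (-18 + 6*(2/3 - 2*I*sqrt(2)/3)) = -152592 + (-18 + (4 - 4*I*sqrt(2))) = -152592 + (-14 - 4*I*sqrt(2)) = -152606 - 4*I*sqrt(2)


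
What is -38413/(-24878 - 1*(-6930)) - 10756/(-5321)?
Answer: 397444261/95501308 ≈ 4.1617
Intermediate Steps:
-38413/(-24878 - 1*(-6930)) - 10756/(-5321) = -38413/(-24878 + 6930) - 10756*(-1/5321) = -38413/(-17948) + 10756/5321 = -38413*(-1/17948) + 10756/5321 = 38413/17948 + 10756/5321 = 397444261/95501308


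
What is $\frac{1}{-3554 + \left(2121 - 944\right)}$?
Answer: $- \frac{1}{2377} \approx -0.0004207$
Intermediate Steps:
$\frac{1}{-3554 + \left(2121 - 944\right)} = \frac{1}{-3554 + 1177} = \frac{1}{-2377} = - \frac{1}{2377}$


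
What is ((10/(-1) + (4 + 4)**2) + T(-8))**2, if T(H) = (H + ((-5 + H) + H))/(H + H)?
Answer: 797449/256 ≈ 3115.0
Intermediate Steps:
T(H) = (-5 + 3*H)/(2*H) (T(H) = (H + (-5 + 2*H))/((2*H)) = (-5 + 3*H)*(1/(2*H)) = (-5 + 3*H)/(2*H))
((10/(-1) + (4 + 4)**2) + T(-8))**2 = ((10/(-1) + (4 + 4)**2) + (1/2)*(-5 + 3*(-8))/(-8))**2 = ((-1*10 + 8**2) + (1/2)*(-1/8)*(-5 - 24))**2 = ((-10 + 64) + (1/2)*(-1/8)*(-29))**2 = (54 + 29/16)**2 = (893/16)**2 = 797449/256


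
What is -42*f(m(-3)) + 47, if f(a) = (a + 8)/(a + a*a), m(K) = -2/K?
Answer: -1403/5 ≈ -280.60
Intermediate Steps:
f(a) = (8 + a)/(a + a²)
-42*f(m(-3)) + 47 = -42*(8 - 2/(-3))/(((-2/(-3)))*(1 - 2/(-3))) + 47 = -42*(8 - 2*(-⅓))/(((-2*(-⅓)))*(1 - 2*(-⅓))) + 47 = -42*(8 + ⅔)/(⅔*(1 + ⅔)) + 47 = -63*26/(5/3*3) + 47 = -63*3*26/(5*3) + 47 = -42*39/5 + 47 = -1638/5 + 47 = -1403/5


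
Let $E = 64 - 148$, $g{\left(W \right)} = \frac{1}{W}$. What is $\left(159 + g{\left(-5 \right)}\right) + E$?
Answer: $\frac{374}{5} \approx 74.8$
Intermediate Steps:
$E = -84$ ($E = 64 - 148 = -84$)
$\left(159 + g{\left(-5 \right)}\right) + E = \left(159 + \frac{1}{-5}\right) - 84 = \left(159 - \frac{1}{5}\right) - 84 = \frac{794}{5} - 84 = \frac{374}{5}$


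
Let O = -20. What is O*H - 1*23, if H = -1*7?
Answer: 117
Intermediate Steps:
H = -7
O*H - 1*23 = -20*(-7) - 1*23 = 140 - 23 = 117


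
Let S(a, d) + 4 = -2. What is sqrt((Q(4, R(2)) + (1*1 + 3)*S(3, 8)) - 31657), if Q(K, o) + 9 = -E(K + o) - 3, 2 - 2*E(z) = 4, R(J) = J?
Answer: 2*I*sqrt(7923) ≈ 178.02*I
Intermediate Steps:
E(z) = -1 (E(z) = 1 - 1/2*4 = 1 - 2 = -1)
S(a, d) = -6 (S(a, d) = -4 - 2 = -6)
Q(K, o) = -11 (Q(K, o) = -9 + (-1*(-1) - 3) = -9 + (1 - 3) = -9 - 2 = -11)
sqrt((Q(4, R(2)) + (1*1 + 3)*S(3, 8)) - 31657) = sqrt((-11 + (1*1 + 3)*(-6)) - 31657) = sqrt((-11 + (1 + 3)*(-6)) - 31657) = sqrt((-11 + 4*(-6)) - 31657) = sqrt((-11 - 24) - 31657) = sqrt(-35 - 31657) = sqrt(-31692) = 2*I*sqrt(7923)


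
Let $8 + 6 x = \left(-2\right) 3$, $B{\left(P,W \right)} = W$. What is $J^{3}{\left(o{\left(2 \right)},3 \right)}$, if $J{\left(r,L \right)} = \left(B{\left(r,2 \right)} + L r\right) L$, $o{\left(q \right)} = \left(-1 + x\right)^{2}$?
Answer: $1191016$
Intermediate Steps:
$x = - \frac{7}{3}$ ($x = - \frac{4}{3} + \frac{\left(-2\right) 3}{6} = - \frac{4}{3} + \frac{1}{6} \left(-6\right) = - \frac{4}{3} - 1 = - \frac{7}{3} \approx -2.3333$)
$o{\left(q \right)} = \frac{100}{9}$ ($o{\left(q \right)} = \left(-1 - \frac{7}{3}\right)^{2} = \left(- \frac{10}{3}\right)^{2} = \frac{100}{9}$)
$J{\left(r,L \right)} = L \left(2 + L r\right)$ ($J{\left(r,L \right)} = \left(2 + L r\right) L = L \left(2 + L r\right)$)
$J^{3}{\left(o{\left(2 \right)},3 \right)} = \left(3 \left(2 + 3 \cdot \frac{100}{9}\right)\right)^{3} = \left(3 \left(2 + \frac{100}{3}\right)\right)^{3} = \left(3 \cdot \frac{106}{3}\right)^{3} = 106^{3} = 1191016$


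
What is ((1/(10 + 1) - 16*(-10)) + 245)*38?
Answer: 169328/11 ≈ 15393.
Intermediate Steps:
((1/(10 + 1) - 16*(-10)) + 245)*38 = ((1/11 + 160) + 245)*38 = (1761/11 + 245)*38 = (4456/11)*38 = 169328/11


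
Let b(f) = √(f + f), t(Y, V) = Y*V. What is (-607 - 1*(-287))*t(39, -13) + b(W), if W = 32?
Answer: 162248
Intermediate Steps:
t(Y, V) = V*Y
b(f) = √2*√f (b(f) = √(2*f) = √2*√f)
(-607 - 1*(-287))*t(39, -13) + b(W) = (-607 - 1*(-287))*(-13*39) + √2*√32 = (-607 + 287)*(-507) + √2*(4*√2) = -320*(-507) + 8 = 162240 + 8 = 162248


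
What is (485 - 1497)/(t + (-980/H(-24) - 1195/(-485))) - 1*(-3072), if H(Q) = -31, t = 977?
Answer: 2334195773/760077 ≈ 3071.0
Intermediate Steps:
(485 - 1497)/(t + (-980/H(-24) - 1195/(-485))) - 1*(-3072) = (485 - 1497)/(977 + (-980/(-31) - 1195/(-485))) - 1*(-3072) = -1012/(977 + (-980*(-1/31) - 1195*(-1/485))) + 3072 = -1012/(977 + (980/31 + 239/97)) + 3072 = -1012/(977 + 102469/3007) + 3072 = -1012/3040308/3007 + 3072 = -1012*3007/3040308 + 3072 = -760771/760077 + 3072 = 2334195773/760077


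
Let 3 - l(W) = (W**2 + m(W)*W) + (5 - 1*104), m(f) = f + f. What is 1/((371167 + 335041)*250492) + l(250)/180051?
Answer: -11050201314492559/10616974550883712 ≈ -1.0408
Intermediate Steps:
m(f) = 2*f
l(W) = 102 - 3*W**2 (l(W) = 3 - ((W**2 + (2*W)*W) + (5 - 1*104)) = 3 - ((W**2 + 2*W**2) + (5 - 104)) = 3 - (3*W**2 - 99) = 3 - (-99 + 3*W**2) = 3 + (99 - 3*W**2) = 102 - 3*W**2)
1/((371167 + 335041)*250492) + l(250)/180051 = 1/((371167 + 335041)*250492) + (102 - 3*250**2)/180051 = (1/250492)/706208 + (102 - 3*62500)*(1/180051) = (1/706208)*(1/250492) + (102 - 187500)*(1/180051) = 1/176899454336 - 187398*1/180051 = 1/176899454336 - 62466/60017 = -11050201314492559/10616974550883712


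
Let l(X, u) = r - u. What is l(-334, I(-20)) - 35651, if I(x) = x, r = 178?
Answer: -35453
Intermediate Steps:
l(X, u) = 178 - u
l(-334, I(-20)) - 35651 = (178 - 1*(-20)) - 35651 = (178 + 20) - 35651 = 198 - 35651 = -35453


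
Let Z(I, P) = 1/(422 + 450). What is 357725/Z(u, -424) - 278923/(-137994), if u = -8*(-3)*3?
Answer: 43045324261723/137994 ≈ 3.1194e+8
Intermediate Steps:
u = 72 (u = 24*3 = 72)
Z(I, P) = 1/872
357725/Z(u, -424) - 278923/(-137994) = 357725/(1/872) - 278923/(-137994) = 357725*872 - 278923*(-1/137994) = 311936200 + 278923/137994 = 43045324261723/137994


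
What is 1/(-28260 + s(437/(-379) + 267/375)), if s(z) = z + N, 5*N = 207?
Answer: -47375/1336877069 ≈ -3.5437e-5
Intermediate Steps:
N = 207/5 (N = (1/5)*207 = 207/5 ≈ 41.400)
s(z) = 207/5 + z (s(z) = z + 207/5 = 207/5 + z)
1/(-28260 + s(437/(-379) + 267/375)) = 1/(-28260 + (207/5 + (437/(-379) + 267/375))) = 1/(-28260 + (207/5 + (437*(-1/379) + 267*(1/375)))) = 1/(-28260 + (207/5 + (-437/379 + 89/125))) = 1/(-28260 + (207/5 - 20894/47375)) = 1/(-28260 + 1940431/47375) = 1/(-1336877069/47375) = -47375/1336877069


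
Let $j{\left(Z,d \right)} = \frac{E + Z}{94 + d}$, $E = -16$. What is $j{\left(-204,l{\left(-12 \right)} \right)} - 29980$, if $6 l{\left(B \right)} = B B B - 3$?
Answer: $- \frac{11661780}{389} \approx -29979.0$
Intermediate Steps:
$l{\left(B \right)} = - \frac{1}{2} + \frac{B^{3}}{6}$ ($l{\left(B \right)} = \frac{B B B - 3}{6} = \frac{B^{2} B - 3}{6} = \frac{B^{3} - 3}{6} = \frac{-3 + B^{3}}{6} = - \frac{1}{2} + \frac{B^{3}}{6}$)
$j{\left(Z,d \right)} = \frac{-16 + Z}{94 + d}$
$j{\left(-204,l{\left(-12 \right)} \right)} - 29980 = \frac{-16 - 204}{94 + \left(- \frac{1}{2} + \frac{\left(-12\right)^{3}}{6}\right)} - 29980 = \frac{1}{94 + \left(- \frac{1}{2} + \frac{1}{6} \left(-1728\right)\right)} \left(-220\right) - 29980 = \frac{1}{94 - \frac{577}{2}} \left(-220\right) - 29980 = \frac{1}{- \frac{389}{2}} \left(-220\right) - 29980 = \left(- \frac{2}{389}\right) \left(-220\right) - 29980 = \frac{440}{389} - 29980 = - \frac{11661780}{389}$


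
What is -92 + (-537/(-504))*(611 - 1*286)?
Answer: 42719/168 ≈ 254.28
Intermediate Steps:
-92 + (-537/(-504))*(611 - 1*286) = -92 + (-537*(-1/504))*(611 - 286) = -92 + (179/168)*325 = -92 + 58175/168 = 42719/168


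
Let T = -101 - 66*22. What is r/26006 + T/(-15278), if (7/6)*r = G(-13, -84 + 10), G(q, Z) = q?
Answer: 140759771/1390618838 ≈ 0.10122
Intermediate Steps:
T = -1553 (T = -101 - 1452 = -1553)
r = -78/7 (r = (6/7)*(-13) = -78/7 ≈ -11.143)
r/26006 + T/(-15278) = -78/7/26006 - 1553/(-15278) = -78/7*1/26006 - 1553*(-1/15278) = -39/91021 + 1553/15278 = 140759771/1390618838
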